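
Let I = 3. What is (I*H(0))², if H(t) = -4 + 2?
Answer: 36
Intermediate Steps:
H(t) = -2
(I*H(0))² = (3*(-2))² = (-6)² = 36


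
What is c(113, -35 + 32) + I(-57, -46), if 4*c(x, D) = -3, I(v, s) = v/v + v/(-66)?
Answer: 49/44 ≈ 1.1136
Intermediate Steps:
I(v, s) = 1 - v/66 (I(v, s) = 1 + v*(-1/66) = 1 - v/66)
c(x, D) = -¾ (c(x, D) = (¼)*(-3) = -¾)
c(113, -35 + 32) + I(-57, -46) = -¾ + (1 - 1/66*(-57)) = -¾ + (1 + 19/22) = -¾ + 41/22 = 49/44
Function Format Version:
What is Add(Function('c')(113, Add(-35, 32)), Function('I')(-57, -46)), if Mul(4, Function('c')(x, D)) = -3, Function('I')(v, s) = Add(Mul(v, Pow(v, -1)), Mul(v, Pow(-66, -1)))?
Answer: Rational(49, 44) ≈ 1.1136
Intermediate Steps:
Function('I')(v, s) = Add(1, Mul(Rational(-1, 66), v)) (Function('I')(v, s) = Add(1, Mul(v, Rational(-1, 66))) = Add(1, Mul(Rational(-1, 66), v)))
Function('c')(x, D) = Rational(-3, 4) (Function('c')(x, D) = Mul(Rational(1, 4), -3) = Rational(-3, 4))
Add(Function('c')(113, Add(-35, 32)), Function('I')(-57, -46)) = Add(Rational(-3, 4), Add(1, Mul(Rational(-1, 66), -57))) = Add(Rational(-3, 4), Add(1, Rational(19, 22))) = Add(Rational(-3, 4), Rational(41, 22)) = Rational(49, 44)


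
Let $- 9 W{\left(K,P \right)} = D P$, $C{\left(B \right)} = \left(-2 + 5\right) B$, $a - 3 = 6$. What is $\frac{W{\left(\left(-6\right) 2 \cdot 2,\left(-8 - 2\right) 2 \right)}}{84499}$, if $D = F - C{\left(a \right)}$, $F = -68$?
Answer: $- \frac{1900}{760491} \approx -0.0024984$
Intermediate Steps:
$a = 9$ ($a = 3 + 6 = 9$)
$C{\left(B \right)} = 3 B$
$D = -95$ ($D = -68 - 3 \cdot 9 = -68 - 27 = -95$)
$W{\left(K,P \right)} = \frac{95 P}{9}$ ($W{\left(K,P \right)} = - \frac{\left(-95\right) P}{9} = \frac{95 P}{9}$)
$\frac{W{\left(\left(-6\right) 2 \cdot 2,\left(-8 - 2\right) 2 \right)}}{84499} = \frac{\frac{95}{9} \left(-8 - 2\right) 2}{84499} = \frac{95 \left(\left(-10\right) 2\right)}{9} \cdot \frac{1}{84499} = \frac{95}{9} \left(-20\right) \frac{1}{84499} = \left(- \frac{1900}{9}\right) \frac{1}{84499} = - \frac{1900}{760491}$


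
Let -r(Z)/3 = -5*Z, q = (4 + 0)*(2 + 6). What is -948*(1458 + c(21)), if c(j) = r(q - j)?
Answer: -1538604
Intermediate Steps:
q = 32 (q = 4*8 = 32)
r(Z) = 15*Z (r(Z) = -(-15)*Z = 15*Z)
c(j) = 480 - 15*j (c(j) = 15*(32 - j) = 480 - 15*j)
-948*(1458 + c(21)) = -948*(1458 + (480 - 15*21)) = -948*(1458 + (480 - 315)) = -948*(1458 + 165) = -948*1623 = -1538604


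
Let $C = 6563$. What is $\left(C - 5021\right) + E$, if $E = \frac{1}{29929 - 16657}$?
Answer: $\frac{20465425}{13272} \approx 1542.0$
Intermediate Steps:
$E = \frac{1}{13272} \approx 7.5347 \cdot 10^{-5}$
$\left(C - 5021\right) + E = \left(6563 - 5021\right) + \frac{1}{13272} = 1542 + \frac{1}{13272} = \frac{20465425}{13272}$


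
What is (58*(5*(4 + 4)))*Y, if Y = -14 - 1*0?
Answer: -32480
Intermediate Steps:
Y = -14 (Y = -14 + 0 = -14)
(58*(5*(4 + 4)))*Y = (58*(5*(4 + 4)))*(-14) = (58*(5*8))*(-14) = (58*40)*(-14) = 2320*(-14) = -32480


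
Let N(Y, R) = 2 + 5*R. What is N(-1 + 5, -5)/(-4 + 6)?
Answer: -23/2 ≈ -11.500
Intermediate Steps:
N(-1 + 5, -5)/(-4 + 6) = (2 + 5*(-5))/(-4 + 6) = (2 - 25)/2 = -23*½ = -23/2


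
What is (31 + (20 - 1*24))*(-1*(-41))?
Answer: 1107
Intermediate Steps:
(31 + (20 - 1*24))*(-1*(-41)) = (31 + (20 - 24))*41 = (31 - 4)*41 = 27*41 = 1107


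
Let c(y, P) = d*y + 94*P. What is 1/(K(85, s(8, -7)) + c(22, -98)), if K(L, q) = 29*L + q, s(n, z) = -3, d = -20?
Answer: -1/7190 ≈ -0.00013908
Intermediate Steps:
c(y, P) = -20*y + 94*P
K(L, q) = q + 29*L
1/(K(85, s(8, -7)) + c(22, -98)) = 1/((-3 + 29*85) + (-20*22 + 94*(-98))) = 1/((-3 + 2465) + (-440 - 9212)) = 1/(2462 - 9652) = 1/(-7190) = -1/7190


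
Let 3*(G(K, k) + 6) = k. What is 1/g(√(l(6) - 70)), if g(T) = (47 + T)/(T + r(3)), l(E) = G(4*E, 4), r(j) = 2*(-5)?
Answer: -1186/6851 + 228*I*√42/6851 ≈ -0.17311 + 0.21568*I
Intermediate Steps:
r(j) = -10
G(K, k) = -6 + k/3
l(E) = -14/3 (l(E) = -6 + (⅓)*4 = -6 + 4/3 = -14/3)
g(T) = (47 + T)/(-10 + T) (g(T) = (47 + T)/(T - 10) = (47 + T)/(-10 + T))
1/g(√(l(6) - 70)) = 1/((47 + √(-14/3 - 70))/(-10 + √(-14/3 - 70))) = 1/((47 + √(-224/3))/(-10 + √(-224/3))) = 1/((47 + 4*I*√42/3)/(-10 + 4*I*√42/3)) = (-10 + 4*I*√42/3)/(47 + 4*I*√42/3)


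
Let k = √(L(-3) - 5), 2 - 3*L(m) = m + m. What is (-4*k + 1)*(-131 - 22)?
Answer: -153 + 204*I*√21 ≈ -153.0 + 934.85*I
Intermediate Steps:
L(m) = ⅔ - 2*m/3 (L(m) = ⅔ - (m + m)/3 = ⅔ - 2*m/3)
k = I*√21/3 (k = √((⅔ - ⅔*(-3)) - 5) = √((⅔ + 2) - 5) = √(8/3 - 5) = √(-7/3) = I*√21/3 ≈ 1.5275*I)
(-4*k + 1)*(-131 - 22) = (-4*I*√21/3 + 1)*(-131 - 22) = (-4*I*√21/3 + 1)*(-153) = (1 - 4*I*√21/3)*(-153) = -153 + 204*I*√21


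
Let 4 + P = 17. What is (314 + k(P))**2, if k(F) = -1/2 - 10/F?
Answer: 66113161/676 ≈ 97801.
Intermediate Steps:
P = 13 (P = -4 + 17 = 13)
k(F) = -1/2 - 10/F (k(F) = -1*1/2 - 10/F = -1/2 - 10/F)
(314 + k(P))**2 = (314 + (1/2)*(-20 - 1*13)/13)**2 = (314 + (1/2)*(1/13)*(-20 - 13))**2 = (314 + (1/2)*(1/13)*(-33))**2 = (314 - 33/26)**2 = (8131/26)**2 = 66113161/676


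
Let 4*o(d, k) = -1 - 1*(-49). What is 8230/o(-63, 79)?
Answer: 4115/6 ≈ 685.83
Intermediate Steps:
o(d, k) = 12 (o(d, k) = (-1 - 1*(-49))/4 = (-1 + 49)/4 = (1/4)*48 = 12)
8230/o(-63, 79) = 8230/12 = 8230*(1/12) = 4115/6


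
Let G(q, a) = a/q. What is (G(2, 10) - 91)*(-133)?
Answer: 11438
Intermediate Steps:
(G(2, 10) - 91)*(-133) = (10/2 - 91)*(-133) = (10*(½) - 91)*(-133) = (5 - 91)*(-133) = -86*(-133) = 11438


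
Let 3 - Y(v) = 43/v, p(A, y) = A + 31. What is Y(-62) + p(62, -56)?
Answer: 5995/62 ≈ 96.694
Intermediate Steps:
p(A, y) = 31 + A
Y(v) = 3 - 43/v
Y(-62) + p(62, -56) = (3 - 43/(-62)) + (31 + 62) = (3 - 43*(-1/62)) + 93 = (3 + 43/62) + 93 = 229/62 + 93 = 5995/62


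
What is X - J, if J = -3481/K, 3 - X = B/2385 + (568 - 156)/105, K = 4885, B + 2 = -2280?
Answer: 12161386/16311015 ≈ 0.74559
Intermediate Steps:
B = -2282 (B = -2 - 2280 = -2282)
X = 551/16695 (X = 3 - (-2282/2385 + (568 - 156)/105) = 3 - (-2282*1/2385 + 412*(1/105)) = 3 - (-2282/2385 + 412/105) = 3 - 1*49534/16695 = 3 - 49534/16695 = 551/16695 ≈ 0.033004)
J = -3481/4885 ≈ -0.71259
X - J = 551/16695 - 1*(-3481/4885) = 551/16695 + 3481/4885 = 12161386/16311015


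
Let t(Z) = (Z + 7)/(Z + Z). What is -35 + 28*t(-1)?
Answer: -119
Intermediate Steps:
t(Z) = (7 + Z)/(2*Z) (t(Z) = (7 + Z)/((2*Z)) = (7 + Z)*(1/(2*Z)) = (7 + Z)/(2*Z))
-35 + 28*t(-1) = -35 + 28*((1/2)*(7 - 1)/(-1)) = -35 + 28*((1/2)*(-1)*6) = -35 + 28*(-3) = -35 - 84 = -119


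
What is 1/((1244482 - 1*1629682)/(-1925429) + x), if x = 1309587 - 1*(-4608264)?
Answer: 1925429/11394402318279 ≈ 1.6898e-7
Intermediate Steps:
x = 5917851 (x = 1309587 + 4608264 = 5917851)
1/((1244482 - 1*1629682)/(-1925429) + x) = 1/((1244482 - 1*1629682)/(-1925429) + 5917851) = 1/((1244482 - 1629682)*(-1/1925429) + 5917851) = 1/(-385200*(-1/1925429) + 5917851) = 1/(385200/1925429 + 5917851) = 1/(11394402318279/1925429) = 1925429/11394402318279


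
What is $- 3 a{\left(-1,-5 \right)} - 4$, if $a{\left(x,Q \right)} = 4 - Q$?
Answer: $-31$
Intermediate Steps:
$- 3 a{\left(-1,-5 \right)} - 4 = - 3 \left(4 - -5\right) - 4 = - 3 \left(4 + 5\right) - 4 = \left(-3\right) 9 - 4 = -27 - 4 = -31$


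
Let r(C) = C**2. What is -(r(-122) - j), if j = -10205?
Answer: -25089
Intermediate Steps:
-(r(-122) - j) = -((-122)**2 - 1*(-10205)) = -(14884 + 10205) = -1*25089 = -25089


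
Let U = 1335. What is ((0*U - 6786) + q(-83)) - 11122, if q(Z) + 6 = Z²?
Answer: -11025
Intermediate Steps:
q(Z) = -6 + Z²
((0*U - 6786) + q(-83)) - 11122 = ((0*1335 - 6786) + (-6 + (-83)²)) - 11122 = ((0 - 6786) + (-6 + 6889)) - 11122 = (-6786 + 6883) - 11122 = 97 - 11122 = -11025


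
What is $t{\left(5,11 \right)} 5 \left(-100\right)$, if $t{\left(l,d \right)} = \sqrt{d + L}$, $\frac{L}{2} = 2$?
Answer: $- 500 \sqrt{15} \approx -1936.5$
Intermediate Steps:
$L = 4$ ($L = 2 \cdot 2 = 4$)
$t{\left(l,d \right)} = \sqrt{4 + d}$ ($t{\left(l,d \right)} = \sqrt{d + 4} = \sqrt{4 + d}$)
$t{\left(5,11 \right)} 5 \left(-100\right) = \sqrt{4 + 11} \cdot 5 \left(-100\right) = \sqrt{15} \cdot 5 \left(-100\right) = 5 \sqrt{15} \left(-100\right) = - 500 \sqrt{15}$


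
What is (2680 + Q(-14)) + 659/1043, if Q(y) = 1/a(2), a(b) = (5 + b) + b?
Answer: 25164134/9387 ≈ 2680.7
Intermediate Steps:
a(b) = 5 + 2*b
Q(y) = ⅑ (Q(y) = 1/(5 + 2*2) = 1/(5 + 4) = 1/9 = ⅑)
(2680 + Q(-14)) + 659/1043 = (2680 + ⅑) + 659/1043 = 24121/9 + 659*(1/1043) = 24121/9 + 659/1043 = 25164134/9387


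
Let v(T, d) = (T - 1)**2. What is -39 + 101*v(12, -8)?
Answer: 12182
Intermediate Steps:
v(T, d) = (-1 + T)**2
-39 + 101*v(12, -8) = -39 + 101*(-1 + 12)**2 = -39 + 101*11**2 = -39 + 101*121 = -39 + 12221 = 12182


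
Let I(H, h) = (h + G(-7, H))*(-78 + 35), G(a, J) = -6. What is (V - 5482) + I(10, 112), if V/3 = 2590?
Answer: -2270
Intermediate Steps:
V = 7770 (V = 3*2590 = 7770)
I(H, h) = 258 - 43*h (I(H, h) = (h - 6)*(-78 + 35) = (-6 + h)*(-43) = 258 - 43*h)
(V - 5482) + I(10, 112) = (7770 - 5482) + (258 - 43*112) = 2288 + (258 - 4816) = 2288 - 4558 = -2270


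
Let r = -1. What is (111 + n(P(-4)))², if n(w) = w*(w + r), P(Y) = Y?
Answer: 17161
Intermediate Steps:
n(w) = w*(-1 + w) (n(w) = w*(w - 1) = w*(-1 + w))
(111 + n(P(-4)))² = (111 - 4*(-1 - 4))² = (111 - 4*(-5))² = (111 + 20)² = 131² = 17161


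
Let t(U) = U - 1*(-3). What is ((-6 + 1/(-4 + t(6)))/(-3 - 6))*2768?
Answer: 80272/45 ≈ 1783.8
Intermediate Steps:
t(U) = 3 + U (t(U) = U + 3 = 3 + U)
((-6 + 1/(-4 + t(6)))/(-3 - 6))*2768 = ((-6 + 1/(-4 + (3 + 6)))/(-3 - 6))*2768 = ((-6 + 1/(-4 + 9))/(-9))*2768 = ((-6 + 1/5)*(-1/9))*2768 = -29/5*(-1/9)*2768 = (29/45)*2768 = 80272/45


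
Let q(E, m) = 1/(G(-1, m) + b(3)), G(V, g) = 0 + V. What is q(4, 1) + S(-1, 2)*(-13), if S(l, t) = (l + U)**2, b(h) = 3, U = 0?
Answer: -25/2 ≈ -12.500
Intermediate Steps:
G(V, g) = V
S(l, t) = l**2 (S(l, t) = (l + 0)**2 = l**2)
q(E, m) = 1/2 (q(E, m) = 1/(-1 + 3) = 1/2)
q(4, 1) + S(-1, 2)*(-13) = 1/2 + (-1)**2*(-13) = 1/2 + 1*(-13) = 1/2 - 13 = -25/2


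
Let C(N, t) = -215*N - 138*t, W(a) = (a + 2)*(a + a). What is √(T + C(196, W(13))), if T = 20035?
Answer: 5*I*√3037 ≈ 275.54*I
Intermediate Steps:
W(a) = 2*a*(2 + a) (W(a) = (2 + a)*(2*a) = 2*a*(2 + a))
√(T + C(196, W(13))) = √(20035 + (-215*196 - 276*13*(2 + 13))) = √(20035 + (-42140 - 276*13*15)) = √(20035 + (-42140 - 138*390)) = √(20035 + (-42140 - 53820)) = √(20035 - 95960) = √(-75925) = 5*I*√3037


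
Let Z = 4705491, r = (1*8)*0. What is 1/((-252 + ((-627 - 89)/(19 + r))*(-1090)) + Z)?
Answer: 19/90179981 ≈ 2.1069e-7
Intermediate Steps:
r = 0 (r = 8*0 = 0)
1/((-252 + ((-627 - 89)/(19 + r))*(-1090)) + Z) = 1/((-252 + ((-627 - 89)/(19 + 0))*(-1090)) + 4705491) = 1/((-252 - 716/19*(-1090)) + 4705491) = 1/((-252 + 780440/19) + 4705491) = 1/(775652/19 + 4705491) = 1/(90179981/19) = 19/90179981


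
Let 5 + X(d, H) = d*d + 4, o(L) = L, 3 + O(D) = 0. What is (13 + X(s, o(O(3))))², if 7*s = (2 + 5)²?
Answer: 3721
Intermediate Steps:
O(D) = -3 (O(D) = -3 + 0 = -3)
s = 7 (s = (2 + 5)²/7 = (⅐)*7² = (⅐)*49 = 7)
X(d, H) = -1 + d² (X(d, H) = -5 + (d*d + 4) = -5 + (d² + 4) = -5 + (4 + d²) = -1 + d²)
(13 + X(s, o(O(3))))² = (13 + (-1 + 7²))² = (13 + (-1 + 49))² = (13 + 48)² = 61² = 3721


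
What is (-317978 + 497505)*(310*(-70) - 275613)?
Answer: -53375710951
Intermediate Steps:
(-317978 + 497505)*(310*(-70) - 275613) = 179527*(-21700 - 275613) = 179527*(-297313) = -53375710951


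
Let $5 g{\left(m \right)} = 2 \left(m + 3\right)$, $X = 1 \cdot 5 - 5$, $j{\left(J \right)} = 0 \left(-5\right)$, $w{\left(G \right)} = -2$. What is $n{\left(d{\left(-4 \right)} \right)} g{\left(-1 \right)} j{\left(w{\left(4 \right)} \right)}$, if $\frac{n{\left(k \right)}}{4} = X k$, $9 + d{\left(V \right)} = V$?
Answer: $0$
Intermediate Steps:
$d{\left(V \right)} = -9 + V$
$j{\left(J \right)} = 0$
$X = 0$ ($X = 5 - 5 = 0$)
$n{\left(k \right)} = 0$ ($n{\left(k \right)} = 4 \cdot 0 k = 4 \cdot 0 = 0$)
$g{\left(m \right)} = \frac{6}{5} + \frac{2 m}{5}$ ($g{\left(m \right)} = \frac{2 \left(m + 3\right)}{5} = \frac{2 \left(3 + m\right)}{5} = \frac{6 + 2 m}{5} = \frac{6}{5} + \frac{2 m}{5}$)
$n{\left(d{\left(-4 \right)} \right)} g{\left(-1 \right)} j{\left(w{\left(4 \right)} \right)} = 0 \left(\frac{6}{5} + \frac{2}{5} \left(-1\right)\right) 0 = 0 \left(\frac{6}{5} - \frac{2}{5}\right) 0 = 0 \cdot \frac{4}{5} \cdot 0 = 0 \cdot 0 = 0$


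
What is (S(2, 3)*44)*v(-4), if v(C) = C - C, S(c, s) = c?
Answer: 0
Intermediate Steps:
v(C) = 0
(S(2, 3)*44)*v(-4) = (2*44)*0 = 88*0 = 0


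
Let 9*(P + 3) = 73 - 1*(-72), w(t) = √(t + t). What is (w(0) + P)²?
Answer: 13924/81 ≈ 171.90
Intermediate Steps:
w(t) = √2*√t (w(t) = √(2*t) = √2*√t)
P = 118/9 (P = -3 + (73 - 1*(-72))/9 = -3 + (73 + 72)/9 = -3 + (⅑)*145 = -3 + 145/9 = 118/9 ≈ 13.111)
(w(0) + P)² = (√2*√0 + 118/9)² = (√2*0 + 118/9)² = (0 + 118/9)² = (118/9)² = 13924/81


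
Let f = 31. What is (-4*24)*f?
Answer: -2976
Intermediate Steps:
(-4*24)*f = -4*24*31 = -96*31 = -2976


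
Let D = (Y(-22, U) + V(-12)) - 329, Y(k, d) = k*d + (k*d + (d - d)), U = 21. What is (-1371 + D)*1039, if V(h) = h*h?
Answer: -2576720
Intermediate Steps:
V(h) = h**2
Y(k, d) = 2*d*k (Y(k, d) = d*k + (d*k + 0) = d*k + d*k = 2*d*k)
D = -1109 (D = (2*21*(-22) + (-12)**2) - 329 = (-924 + 144) - 329 = -780 - 329 = -1109)
(-1371 + D)*1039 = (-1371 - 1109)*1039 = -2480*1039 = -2576720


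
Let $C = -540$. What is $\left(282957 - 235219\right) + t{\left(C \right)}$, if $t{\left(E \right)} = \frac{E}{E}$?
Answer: $47739$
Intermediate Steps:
$t{\left(E \right)} = 1$
$\left(282957 - 235219\right) + t{\left(C \right)} = \left(282957 - 235219\right) + 1 = 47738 + 1 = 47739$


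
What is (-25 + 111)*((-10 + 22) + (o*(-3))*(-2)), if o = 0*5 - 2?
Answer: 0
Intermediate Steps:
o = -2 (o = 0 - 2 = -2)
(-25 + 111)*((-10 + 22) + (o*(-3))*(-2)) = (-25 + 111)*((-10 + 22) - 2*(-3)*(-2)) = 86*(12 + 6*(-2)) = 86*(12 - 12) = 86*0 = 0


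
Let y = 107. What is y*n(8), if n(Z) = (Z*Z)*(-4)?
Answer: -27392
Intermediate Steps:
n(Z) = -4*Z² (n(Z) = Z²*(-4) = -4*Z²)
y*n(8) = 107*(-4*8²) = 107*(-4*64) = 107*(-256) = -27392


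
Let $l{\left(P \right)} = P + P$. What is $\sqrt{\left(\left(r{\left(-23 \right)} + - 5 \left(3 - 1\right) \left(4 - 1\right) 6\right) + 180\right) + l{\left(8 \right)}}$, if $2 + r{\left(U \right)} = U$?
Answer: $3 i \approx 3.0 i$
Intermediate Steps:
$l{\left(P \right)} = 2 P$
$r{\left(U \right)} = -2 + U$
$\sqrt{\left(\left(r{\left(-23 \right)} + - 5 \left(3 - 1\right) \left(4 - 1\right) 6\right) + 180\right) + l{\left(8 \right)}} = \sqrt{\left(\left(\left(-2 - 23\right) + - 5 \left(3 - 1\right) \left(4 - 1\right) 6\right) + 180\right) + 2 \cdot 8} = \sqrt{\left(\left(-25 + - 5 \cdot 2 \cdot 3 \cdot 6\right) + 180\right) + 16} = \sqrt{\left(\left(-25 + \left(-5\right) 6 \cdot 6\right) + 180\right) + 16} = \sqrt{\left(\left(-25 - 180\right) + 180\right) + 16} = \sqrt{\left(-205 + 180\right) + 16} = \sqrt{-25 + 16} = \sqrt{-9} = 3 i$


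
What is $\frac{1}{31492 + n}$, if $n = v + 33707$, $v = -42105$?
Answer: $\frac{1}{23094} \approx 4.3301 \cdot 10^{-5}$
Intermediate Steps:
$n = -8398$ ($n = -42105 + 33707 = -8398$)
$\frac{1}{31492 + n} = \frac{1}{31492 - 8398} = \frac{1}{23094}$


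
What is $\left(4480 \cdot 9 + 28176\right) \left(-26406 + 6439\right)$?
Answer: $-1367659632$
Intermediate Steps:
$\left(4480 \cdot 9 + 28176\right) \left(-26406 + 6439\right) = \left(40320 + 28176\right) \left(-19967\right) = 68496 \left(-19967\right) = -1367659632$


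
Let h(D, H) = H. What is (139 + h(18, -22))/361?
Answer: 117/361 ≈ 0.32410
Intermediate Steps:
(139 + h(18, -22))/361 = (139 - 22)/361 = 117*(1/361) = 117/361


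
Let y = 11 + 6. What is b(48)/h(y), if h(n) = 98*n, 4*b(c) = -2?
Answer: -1/3332 ≈ -0.00030012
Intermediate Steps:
y = 17
b(c) = -1/2 (b(c) = (1/4)*(-2) = -1/2)
b(48)/h(y) = -1/(2*(98*17)) = -1/2/1666 = -1/2*1/1666 = -1/3332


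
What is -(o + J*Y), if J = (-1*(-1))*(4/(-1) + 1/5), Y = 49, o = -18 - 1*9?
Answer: 1066/5 ≈ 213.20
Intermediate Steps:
o = -27 (o = -18 - 9 = -27)
J = -19/5 (J = 1*(4*(-1) + 1*(⅕)) = 1*(-4 + ⅕) = 1*(-19/5) = -19/5 ≈ -3.8000)
-(o + J*Y) = -(-27 - 19/5*49) = -(-27 - 931/5) = -1*(-1066/5) = 1066/5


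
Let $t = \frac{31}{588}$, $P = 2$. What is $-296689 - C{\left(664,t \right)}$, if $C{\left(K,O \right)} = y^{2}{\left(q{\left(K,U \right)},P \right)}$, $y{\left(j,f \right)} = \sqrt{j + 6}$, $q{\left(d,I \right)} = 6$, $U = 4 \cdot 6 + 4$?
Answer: $-296701$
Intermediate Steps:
$U = 28$ ($U = 24 + 4 = 28$)
$t = \frac{31}{588}$ ($t = 31 \cdot \frac{1}{588} = \frac{31}{588} \approx 0.052721$)
$y{\left(j,f \right)} = \sqrt{6 + j}$
$C{\left(K,O \right)} = 12$ ($C{\left(K,O \right)} = \left(\sqrt{6 + 6}\right)^{2} = \left(\sqrt{12}\right)^{2} = \left(2 \sqrt{3}\right)^{2} = 12$)
$-296689 - C{\left(664,t \right)} = -296689 - 12 = -296701$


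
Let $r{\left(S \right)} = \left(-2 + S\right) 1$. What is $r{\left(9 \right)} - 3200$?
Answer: $-3193$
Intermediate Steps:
$r{\left(S \right)} = -2 + S$
$r{\left(9 \right)} - 3200 = \left(-2 + 9\right) - 3200 = 7 - 3200 = -3193$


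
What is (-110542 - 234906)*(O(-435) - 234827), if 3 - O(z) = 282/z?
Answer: 405596286032/5 ≈ 8.1119e+10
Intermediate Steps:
O(z) = 3 - 282/z
(-110542 - 234906)*(O(-435) - 234827) = (-110542 - 234906)*((3 - 282/(-435)) - 234827) = -345448*((3 - 282*(-1/435)) - 234827) = -345448*((3 + 94/145) - 234827) = -345448*(529/145 - 234827) = -345448*(-34049386/145) = 405596286032/5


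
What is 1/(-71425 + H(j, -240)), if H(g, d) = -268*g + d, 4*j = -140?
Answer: -1/62285 ≈ -1.6055e-5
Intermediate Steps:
j = -35 (j = (¼)*(-140) = -35)
H(g, d) = d - 268*g
1/(-71425 + H(j, -240)) = 1/(-71425 + (-240 - 268*(-35))) = 1/(-71425 + (-240 + 9380)) = 1/(-71425 + 9140) = 1/(-62285) = -1/62285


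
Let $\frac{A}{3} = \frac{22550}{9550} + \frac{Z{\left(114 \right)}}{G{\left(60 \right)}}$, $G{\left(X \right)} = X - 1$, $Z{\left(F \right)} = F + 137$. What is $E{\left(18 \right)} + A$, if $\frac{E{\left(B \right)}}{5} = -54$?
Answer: $- \frac{2818980}{11269} \approx -250.15$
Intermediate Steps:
$Z{\left(F \right)} = 137 + F$
$G{\left(X \right)} = -1 + X$
$E{\left(B \right)} = -270$ ($E{\left(B \right)} = 5 \left(-54\right) = -270$)
$A = \frac{223650}{11269}$ ($A = 3 \left(\frac{22550}{9550} + \frac{137 + 114}{-1 + 60}\right) = 3 \left(22550 \cdot \frac{1}{9550} + \frac{251}{59}\right) = 3 \left(\frac{451}{191} + 251 \cdot \frac{1}{59}\right) = 3 \left(\frac{451}{191} + \frac{251}{59}\right) = 3 \cdot \frac{74550}{11269} = \frac{223650}{11269} \approx 19.846$)
$E{\left(18 \right)} + A = -270 + \frac{223650}{11269} = - \frac{2818980}{11269}$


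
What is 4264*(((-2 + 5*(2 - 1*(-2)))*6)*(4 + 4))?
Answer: 3684096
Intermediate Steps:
4264*(((-2 + 5*(2 - 1*(-2)))*6)*(4 + 4)) = 4264*(((-2 + 5*(2 + 2))*6)*8) = 4264*(((-2 + 5*4)*6)*8) = 4264*(((-2 + 20)*6)*8) = 4264*((18*6)*8) = 4264*(108*8) = 4264*864 = 3684096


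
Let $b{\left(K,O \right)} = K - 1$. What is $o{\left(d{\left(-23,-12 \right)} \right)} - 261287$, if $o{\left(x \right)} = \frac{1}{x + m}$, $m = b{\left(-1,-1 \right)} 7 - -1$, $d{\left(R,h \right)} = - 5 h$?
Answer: $- \frac{12280488}{47} \approx -2.6129 \cdot 10^{5}$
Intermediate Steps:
$b{\left(K,O \right)} = -1 + K$
$m = -13$ ($m = \left(-1 - 1\right) 7 - -1 = \left(-2\right) 7 + 1 = -14 + 1 = -13$)
$o{\left(x \right)} = \frac{1}{-13 + x}$ ($o{\left(x \right)} = \frac{1}{x - 13} = \frac{1}{-13 + x}$)
$o{\left(d{\left(-23,-12 \right)} \right)} - 261287 = \frac{1}{-13 - -60} - 261287 = \frac{1}{-13 + 60} - 261287 = \frac{1}{47} - 261287 = - \frac{12280488}{47}$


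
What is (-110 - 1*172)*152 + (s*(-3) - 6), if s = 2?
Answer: -42876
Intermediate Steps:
(-110 - 1*172)*152 + (s*(-3) - 6) = (-110 - 1*172)*152 + (2*(-3) - 6) = (-110 - 172)*152 + (-6 - 6) = -282*152 - 12 = -42864 - 12 = -42876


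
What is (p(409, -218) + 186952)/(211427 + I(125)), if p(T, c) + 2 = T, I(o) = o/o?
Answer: 62453/70476 ≈ 0.88616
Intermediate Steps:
I(o) = 1
p(T, c) = -2 + T
(p(409, -218) + 186952)/(211427 + I(125)) = ((-2 + 409) + 186952)/(211427 + 1) = (407 + 186952)/211428 = 187359*(1/211428) = 62453/70476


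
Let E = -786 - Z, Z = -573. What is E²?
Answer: 45369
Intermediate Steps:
E = -213 (E = -786 - 1*(-573) = -786 + 573 = -213)
E² = (-213)² = 45369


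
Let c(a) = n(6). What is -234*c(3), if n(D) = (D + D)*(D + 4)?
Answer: -28080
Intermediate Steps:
n(D) = 2*D*(4 + D) (n(D) = (2*D)*(4 + D) = 2*D*(4 + D))
c(a) = 120 (c(a) = 2*6*(4 + 6) = 2*6*10 = 120)
-234*c(3) = -234*120 = -28080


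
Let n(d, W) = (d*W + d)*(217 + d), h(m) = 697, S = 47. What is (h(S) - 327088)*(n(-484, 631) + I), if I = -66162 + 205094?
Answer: -26702383239948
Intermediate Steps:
n(d, W) = (217 + d)*(d + W*d) (n(d, W) = (W*d + d)*(217 + d) = (d + W*d)*(217 + d) = (217 + d)*(d + W*d))
I = 138932
(h(S) - 327088)*(n(-484, 631) + I) = (697 - 327088)*(-484*(217 - 484 + 217*631 + 631*(-484)) + 138932) = -326391*(-484*(217 - 484 + 136927 - 305404) + 138932) = -326391*(-484*(-168744) + 138932) = -326391*(81672096 + 138932) = -326391*81811028 = -26702383239948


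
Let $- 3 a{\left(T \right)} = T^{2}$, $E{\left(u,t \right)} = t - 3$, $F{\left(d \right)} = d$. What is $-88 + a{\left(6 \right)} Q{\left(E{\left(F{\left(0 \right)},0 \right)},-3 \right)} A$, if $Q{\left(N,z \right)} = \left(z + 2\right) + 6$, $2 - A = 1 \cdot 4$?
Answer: $32$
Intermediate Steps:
$A = -2$ ($A = 2 - 1 \cdot 4 = 2 - 4 = -2$)
$E{\left(u,t \right)} = -3 + t$
$Q{\left(N,z \right)} = 8 + z$ ($Q{\left(N,z \right)} = \left(2 + z\right) + 6 = 8 + z$)
$a{\left(T \right)} = - \frac{T^{2}}{3}$
$-88 + a{\left(6 \right)} Q{\left(E{\left(F{\left(0 \right)},0 \right)},-3 \right)} A = -88 + - \frac{6^{2}}{3} \left(8 - 3\right) \left(-2\right) = -88 + \left(- \frac{1}{3}\right) 36 \cdot 5 \left(-2\right) = -88 - -120 = -88 + 120 = 32$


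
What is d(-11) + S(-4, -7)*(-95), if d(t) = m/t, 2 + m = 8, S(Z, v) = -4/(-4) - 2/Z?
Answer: -3147/22 ≈ -143.05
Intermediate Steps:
S(Z, v) = 1 - 2/Z (S(Z, v) = -4*(-¼) - 2/Z = 1 - 2/Z)
m = 6 (m = -2 + 8 = 6)
d(t) = 6/t
d(-11) + S(-4, -7)*(-95) = 6/(-11) + ((-2 - 4)/(-4))*(-95) = 6*(-1/11) - ¼*(-6)*(-95) = -6/11 + (3/2)*(-95) = -6/11 - 285/2 = -3147/22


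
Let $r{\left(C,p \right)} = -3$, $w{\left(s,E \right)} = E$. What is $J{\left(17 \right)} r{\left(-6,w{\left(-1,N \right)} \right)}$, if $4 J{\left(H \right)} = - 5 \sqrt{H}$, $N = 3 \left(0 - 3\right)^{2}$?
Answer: $\frac{15 \sqrt{17}}{4} \approx 15.462$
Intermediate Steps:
$N = 27$ ($N = 3 \left(-3\right)^{2} = 3 \cdot 9 = 27$)
$J{\left(H \right)} = - \frac{5 \sqrt{H}}{4}$ ($J{\left(H \right)} = \frac{\left(-5\right) \sqrt{H}}{4} = - \frac{5 \sqrt{H}}{4}$)
$J{\left(17 \right)} r{\left(-6,w{\left(-1,N \right)} \right)} = - \frac{5 \sqrt{17}}{4} \left(-3\right) = \frac{15 \sqrt{17}}{4}$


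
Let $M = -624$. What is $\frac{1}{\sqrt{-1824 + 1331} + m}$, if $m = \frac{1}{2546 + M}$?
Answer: $\frac{1922}{1821183413} - \frac{3694084 i \sqrt{493}}{1821183413} \approx 1.0554 \cdot 10^{-6} - 0.045038 i$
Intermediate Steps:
$m = \frac{1}{1922}$ ($m = \frac{1}{2546 - 624} = \frac{1}{1922} \approx 0.00052029$)
$\frac{1}{\sqrt{-1824 + 1331} + m} = \frac{1}{\sqrt{-1824 + 1331} + \frac{1}{1922}} = \frac{1}{\sqrt{-493} + \frac{1}{1922}} = \frac{1}{i \sqrt{493} + \frac{1}{1922}} = \frac{1}{\frac{1}{1922} + i \sqrt{493}}$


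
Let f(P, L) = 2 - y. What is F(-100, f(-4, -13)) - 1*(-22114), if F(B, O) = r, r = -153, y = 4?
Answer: 21961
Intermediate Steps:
f(P, L) = -2 (f(P, L) = 2 - 1*4 = 2 - 4 = -2)
F(B, O) = -153
F(-100, f(-4, -13)) - 1*(-22114) = -153 - 1*(-22114) = -153 + 22114 = 21961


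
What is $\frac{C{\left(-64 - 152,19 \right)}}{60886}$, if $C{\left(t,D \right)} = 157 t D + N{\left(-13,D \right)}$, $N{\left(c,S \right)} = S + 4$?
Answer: $- \frac{644305}{60886} \approx -10.582$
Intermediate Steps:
$N{\left(c,S \right)} = 4 + S$
$C{\left(t,D \right)} = 4 + D + 157 D t$ ($C{\left(t,D \right)} = 157 t D + \left(4 + D\right) = 157 D t + \left(4 + D\right) = 4 + D + 157 D t$)
$\frac{C{\left(-64 - 152,19 \right)}}{60886} = \frac{4 + 19 + 157 \cdot 19 \left(-64 - 152\right)}{60886} = \left(4 + 19 + 157 \cdot 19 \left(-64 - 152\right)\right) \frac{1}{60886} = \left(4 + 19 + 157 \cdot 19 \left(-216\right)\right) \frac{1}{60886} = \left(4 + 19 - 644328\right) \frac{1}{60886} = \left(-644305\right) \frac{1}{60886} = - \frac{644305}{60886}$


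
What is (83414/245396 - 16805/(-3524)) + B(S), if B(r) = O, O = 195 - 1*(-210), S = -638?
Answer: 88662977459/216193876 ≈ 410.11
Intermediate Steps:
O = 405 (O = 195 + 210 = 405)
B(r) = 405
(83414/245396 - 16805/(-3524)) + B(S) = (83414/245396 - 16805/(-3524)) + 405 = (83414*(1/245396) - 16805*(-1/3524)) + 405 = (41707/122698 + 16805/3524) + 405 = 1104457679/216193876 + 405 = 88662977459/216193876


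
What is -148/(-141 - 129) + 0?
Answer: 74/135 ≈ 0.54815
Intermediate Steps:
-148/(-141 - 129) + 0 = -148/(-270) + 0 = -148*(-1/270) + 0 = 74/135 + 0 = 74/135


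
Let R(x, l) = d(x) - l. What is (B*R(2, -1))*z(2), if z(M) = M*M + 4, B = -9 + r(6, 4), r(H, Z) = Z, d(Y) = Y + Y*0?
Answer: -120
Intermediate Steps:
d(Y) = Y (d(Y) = Y + 0 = Y)
R(x, l) = x - l
B = -5 (B = -9 + 4 = -5)
z(M) = 4 + M² (z(M) = M² + 4 = 4 + M²)
(B*R(2, -1))*z(2) = (-5*(2 - 1*(-1)))*(4 + 2²) = (-5*(2 + 1))*(4 + 4) = -5*3*8 = -15*8 = -120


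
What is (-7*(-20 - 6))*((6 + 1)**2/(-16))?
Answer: -4459/8 ≈ -557.38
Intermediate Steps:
(-7*(-20 - 6))*((6 + 1)**2/(-16)) = (-7*(-26))*(7**2*(-1/16)) = 182*(49*(-1/16)) = 182*(-49/16) = -4459/8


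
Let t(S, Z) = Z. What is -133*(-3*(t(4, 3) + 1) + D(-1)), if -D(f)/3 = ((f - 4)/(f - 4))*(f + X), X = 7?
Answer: 3990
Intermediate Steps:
D(f) = -21 - 3*f (D(f) = -3*(f - 4)/(f - 4)*(f + 7) = -3*(-4 + f)/(-4 + f)*(7 + f) = -3*(7 + f) = -21 - 3*f)
-133*(-3*(t(4, 3) + 1) + D(-1)) = -133*(-3*(3 + 1) + (-21 - 3*(-1))) = -133*(-3*4 + (-21 + 3)) = -133*(-12 - 18) = -133*(-30) = 3990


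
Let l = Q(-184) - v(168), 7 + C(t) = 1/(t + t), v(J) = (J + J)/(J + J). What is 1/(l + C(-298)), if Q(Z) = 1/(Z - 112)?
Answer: -44104/353055 ≈ -0.12492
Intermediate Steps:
Q(Z) = 1/(-112 + Z)
v(J) = 1 (v(J) = (2*J)/((2*J)) = (2*J)*(1/(2*J)) = 1)
C(t) = -7 + 1/(2*t) (C(t) = -7 + 1/(t + t) = -7 + 1/(2*t))
l = -297/296 (l = 1/(-112 - 184) - 1*1 = 1/(-296) - 1 = -1/296 - 1 = -297/296 ≈ -1.0034)
1/(l + C(-298)) = 1/(-297/296 + (-7 + (1/2)/(-298))) = 1/(-297/296 + (-7 + (1/2)*(-1/298))) = 1/(-297/296 + (-7 - 1/596)) = 1/(-297/296 - 4173/596) = 1/(-353055/44104) = -44104/353055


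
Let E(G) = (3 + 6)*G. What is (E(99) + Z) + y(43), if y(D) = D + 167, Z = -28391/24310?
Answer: 2430629/2210 ≈ 1099.8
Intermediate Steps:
Z = -2581/2210 (Z = -28391*1/24310 = -2581/2210 ≈ -1.1679)
E(G) = 9*G
y(D) = 167 + D
(E(99) + Z) + y(43) = (9*99 - 2581/2210) + (167 + 43) = (891 - 2581/2210) + 210 = 1966529/2210 + 210 = 2430629/2210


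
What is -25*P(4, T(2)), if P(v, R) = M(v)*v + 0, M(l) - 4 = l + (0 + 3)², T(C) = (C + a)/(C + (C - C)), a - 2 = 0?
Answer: -1700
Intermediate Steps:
a = 2 (a = 2 + 0 = 2)
T(C) = (2 + C)/C (T(C) = (C + 2)/(C + (C - C)) = (2 + C)/(C + 0) = (2 + C)/C)
M(l) = 13 + l (M(l) = 4 + (l + (0 + 3)²) = 4 + (l + 3²) = 4 + (l + 9) = 4 + (9 + l) = 13 + l)
P(v, R) = v*(13 + v) (P(v, R) = (13 + v)*v + 0 = v*(13 + v) + 0 = v*(13 + v))
-25*P(4, T(2)) = -100*(13 + 4) = -100*17 = -25*68 = -1700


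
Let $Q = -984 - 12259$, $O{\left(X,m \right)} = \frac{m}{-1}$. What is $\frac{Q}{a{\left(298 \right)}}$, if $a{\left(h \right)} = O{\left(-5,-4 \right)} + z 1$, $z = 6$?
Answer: $- \frac{13243}{10} \approx -1324.3$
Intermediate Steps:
$O{\left(X,m \right)} = - m$ ($O{\left(X,m \right)} = m \left(-1\right) = - m$)
$Q = -13243$ ($Q = -984 - 12259 = -13243$)
$a{\left(h \right)} = 10$ ($a{\left(h \right)} = \left(-1\right) \left(-4\right) + 6 \cdot 1 = 4 + 6 = 10$)
$\frac{Q}{a{\left(298 \right)}} = - \frac{13243}{10}$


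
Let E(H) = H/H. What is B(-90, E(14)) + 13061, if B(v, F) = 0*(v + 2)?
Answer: 13061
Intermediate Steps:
E(H) = 1
B(v, F) = 0 (B(v, F) = 0*(2 + v) = 0)
B(-90, E(14)) + 13061 = 0 + 13061 = 13061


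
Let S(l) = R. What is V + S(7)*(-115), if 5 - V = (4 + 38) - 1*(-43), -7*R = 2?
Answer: -330/7 ≈ -47.143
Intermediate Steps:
R = -2/7 (R = -⅐*2 = -2/7 ≈ -0.28571)
S(l) = -2/7
V = -80 (V = 5 - ((4 + 38) - 1*(-43)) = 5 - (42 + 43) = 5 - 1*85 = 5 - 85 = -80)
V + S(7)*(-115) = -80 - 2/7*(-115) = -80 + 230/7 = -330/7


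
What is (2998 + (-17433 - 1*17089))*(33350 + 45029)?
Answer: -2470819596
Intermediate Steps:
(2998 + (-17433 - 1*17089))*(33350 + 45029) = (2998 + (-17433 - 17089))*78379 = (2998 - 34522)*78379 = -31524*78379 = -2470819596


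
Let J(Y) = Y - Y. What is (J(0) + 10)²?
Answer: 100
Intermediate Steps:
J(Y) = 0
(J(0) + 10)² = (0 + 10)² = 10² = 100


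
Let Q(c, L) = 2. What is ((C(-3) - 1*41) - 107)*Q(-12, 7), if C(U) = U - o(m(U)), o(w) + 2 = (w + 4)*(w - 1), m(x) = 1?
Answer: -298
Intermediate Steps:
o(w) = -2 + (-1 + w)*(4 + w) (o(w) = -2 + (w + 4)*(w - 1) = -2 + (4 + w)*(-1 + w) = -2 + (-1 + w)*(4 + w))
C(U) = 2 + U (C(U) = U - (-6 + 1**2 + 3*1) = U - (-6 + 1 + 3) = U - 1*(-2) = U + 2 = 2 + U)
((C(-3) - 1*41) - 107)*Q(-12, 7) = (((2 - 3) - 1*41) - 107)*2 = ((-1 - 41) - 107)*2 = (-42 - 107)*2 = -149*2 = -298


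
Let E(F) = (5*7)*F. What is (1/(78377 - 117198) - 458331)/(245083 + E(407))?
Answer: -2224108469/1258421536 ≈ -1.7674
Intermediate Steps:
E(F) = 35*F
(1/(78377 - 117198) - 458331)/(245083 + E(407)) = (1/(78377 - 117198) - 458331)/(245083 + 35*407) = (1/(-38821) - 458331)/(245083 + 14245) = (-1/38821 - 458331)/259328 = -17792867752/38821*1/259328 = -2224108469/1258421536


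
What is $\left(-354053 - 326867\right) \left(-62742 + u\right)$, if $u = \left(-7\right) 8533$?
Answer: $83394315160$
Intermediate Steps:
$u = -59731$
$\left(-354053 - 326867\right) \left(-62742 + u\right) = \left(-354053 - 326867\right) \left(-62742 - 59731\right) = \left(-680920\right) \left(-122473\right) = 83394315160$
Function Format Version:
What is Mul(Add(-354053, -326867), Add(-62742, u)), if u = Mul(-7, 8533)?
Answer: 83394315160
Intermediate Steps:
u = -59731
Mul(Add(-354053, -326867), Add(-62742, u)) = Mul(Add(-354053, -326867), Add(-62742, -59731)) = Mul(-680920, -122473) = 83394315160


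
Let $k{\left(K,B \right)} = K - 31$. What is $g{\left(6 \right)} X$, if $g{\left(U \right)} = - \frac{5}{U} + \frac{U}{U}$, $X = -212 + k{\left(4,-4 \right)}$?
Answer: $- \frac{239}{6} \approx -39.833$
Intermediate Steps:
$k{\left(K,B \right)} = -31 + K$
$X = -239$ ($X = -212 + \left(-31 + 4\right) = -212 - 27 = -239$)
$g{\left(U \right)} = 1 - \frac{5}{U}$ ($g{\left(U \right)} = - \frac{5}{U} + 1 = 1 - \frac{5}{U}$)
$g{\left(6 \right)} X = \frac{-5 + 6}{6} \left(-239\right) = \frac{1}{6} \cdot 1 \left(-239\right) = \frac{1}{6} \left(-239\right) = - \frac{239}{6}$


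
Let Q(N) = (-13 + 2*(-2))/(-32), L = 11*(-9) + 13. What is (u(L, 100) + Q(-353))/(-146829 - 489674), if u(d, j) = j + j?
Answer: -6417/20368096 ≈ -0.00031505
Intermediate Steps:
L = -86 (L = -99 + 13 = -86)
u(d, j) = 2*j
Q(N) = 17/32 (Q(N) = (-13 - 4)*(-1/32) = -17*(-1/32) = 17/32)
(u(L, 100) + Q(-353))/(-146829 - 489674) = (2*100 + 17/32)/(-146829 - 489674) = (200 + 17/32)/(-636503) = (6417/32)*(-1/636503) = -6417/20368096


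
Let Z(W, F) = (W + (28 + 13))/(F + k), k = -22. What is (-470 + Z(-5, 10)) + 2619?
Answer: 2146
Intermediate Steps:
Z(W, F) = (41 + W)/(-22 + F) (Z(W, F) = (W + (28 + 13))/(F - 22) = (W + 41)/(-22 + F) = (41 + W)/(-22 + F))
(-470 + Z(-5, 10)) + 2619 = (-470 + (41 - 5)/(-22 + 10)) + 2619 = (-470 + 36/(-12)) + 2619 = (-470 - 1/12*36) + 2619 = (-470 - 3) + 2619 = -473 + 2619 = 2146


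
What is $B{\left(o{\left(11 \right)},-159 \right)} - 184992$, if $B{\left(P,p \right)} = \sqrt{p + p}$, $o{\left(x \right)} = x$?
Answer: $-184992 + i \sqrt{318} \approx -1.8499 \cdot 10^{5} + 17.833 i$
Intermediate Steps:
$B{\left(P,p \right)} = \sqrt{2} \sqrt{p}$ ($B{\left(P,p \right)} = \sqrt{2 p} = \sqrt{2} \sqrt{p}$)
$B{\left(o{\left(11 \right)},-159 \right)} - 184992 = \sqrt{2} \sqrt{-159} - 184992 = \sqrt{2} i \sqrt{159} - 184992 = i \sqrt{318} - 184992 = -184992 + i \sqrt{318}$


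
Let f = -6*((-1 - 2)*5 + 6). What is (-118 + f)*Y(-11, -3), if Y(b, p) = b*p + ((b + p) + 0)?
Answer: -1216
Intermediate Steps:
Y(b, p) = b + p + b*p (Y(b, p) = b*p + (b + p) = b + p + b*p)
f = 54 (f = -6*(-3*5 + 6) = -6*(-15 + 6) = -6*(-9) = 54)
(-118 + f)*Y(-11, -3) = (-118 + 54)*(-11 - 3 - 11*(-3)) = -64*(-11 - 3 + 33) = -64*19 = -1216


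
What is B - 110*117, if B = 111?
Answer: -12759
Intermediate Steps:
B - 110*117 = 111 - 110*117 = 111 - 12870 = -12759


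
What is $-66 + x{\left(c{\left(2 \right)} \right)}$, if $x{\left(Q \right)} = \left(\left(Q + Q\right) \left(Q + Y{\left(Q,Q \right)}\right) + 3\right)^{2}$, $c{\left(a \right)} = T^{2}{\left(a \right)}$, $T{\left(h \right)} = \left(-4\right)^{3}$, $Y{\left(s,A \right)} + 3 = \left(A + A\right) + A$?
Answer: $18007802848853959$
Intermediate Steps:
$Y{\left(s,A \right)} = -3 + 3 A$ ($Y{\left(s,A \right)} = -3 + \left(\left(A + A\right) + A\right) = -3 + \left(2 A + A\right) = -3 + 3 A$)
$T{\left(h \right)} = -64$
$c{\left(a \right)} = 4096$ ($c{\left(a \right)} = \left(-64\right)^{2} = 4096$)
$x{\left(Q \right)} = \left(3 + 2 Q \left(-3 + 4 Q\right)\right)^{2}$ ($x{\left(Q \right)} = \left(\left(Q + Q\right) \left(Q + \left(-3 + 3 Q\right)\right) + 3\right)^{2} = \left(2 Q \left(-3 + 4 Q\right) + 3\right)^{2} = \left(3 + 2 Q \left(-3 + 4 Q\right)\right)^{2}$)
$-66 + x{\left(c{\left(2 \right)} \right)} = -66 + \left(3 - 24576 + 8 \cdot 4096^{2}\right)^{2} = -66 + \left(3 - 24576 + 8 \cdot 16777216\right)^{2} = -66 + \left(3 - 24576 + 134217728\right)^{2} = -66 + 134193155^{2} = -66 + 18007802848854025 = 18007802848853959$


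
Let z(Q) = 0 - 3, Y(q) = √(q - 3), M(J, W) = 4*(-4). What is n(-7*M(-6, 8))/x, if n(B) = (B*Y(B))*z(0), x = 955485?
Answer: -112*√109/318495 ≈ -0.0036714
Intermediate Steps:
M(J, W) = -16
Y(q) = √(-3 + q)
z(Q) = -3
n(B) = -3*B*√(-3 + B) (n(B) = (B*√(-3 + B))*(-3) = -3*B*√(-3 + B))
n(-7*M(-6, 8))/x = -3*(-7*(-16))*√(-3 - 7*(-16))/955485 = -3*112*√(-3 + 112)*(1/955485) = -3*112*√109*(1/955485) = -336*√109*(1/955485) = -112*√109/318495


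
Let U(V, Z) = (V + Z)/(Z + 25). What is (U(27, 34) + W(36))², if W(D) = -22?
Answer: 1530169/3481 ≈ 439.58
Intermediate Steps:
U(V, Z) = (V + Z)/(25 + Z)
(U(27, 34) + W(36))² = ((27 + 34)/(25 + 34) - 22)² = (61/59 - 22)² = (-1237/59)² = 1530169/3481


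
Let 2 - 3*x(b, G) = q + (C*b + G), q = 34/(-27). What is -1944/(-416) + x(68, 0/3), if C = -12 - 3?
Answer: 1456339/4212 ≈ 345.76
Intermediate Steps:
q = -34/27 (q = 34*(-1/27) = -34/27 ≈ -1.2593)
C = -15
x(b, G) = 88/81 + 5*b - G/3 (x(b, G) = ⅔ - (-34/27 + (-15*b + G))/3 = ⅔ - (-34/27 + (G - 15*b))/3 = ⅔ - (-34/27 + G - 15*b)/3 = ⅔ + (34/81 + 5*b - G/3) = 88/81 + 5*b - G/3)
-1944/(-416) + x(68, 0/3) = -1944/(-416) + (88/81 + 5*68 - 0/3) = -1944*(-1/416) + (88/81 + 340 - 0/3) = 243/52 + (88/81 + 340 - ⅓*0) = 243/52 + (88/81 + 340 + 0) = 243/52 + 27628/81 = 1456339/4212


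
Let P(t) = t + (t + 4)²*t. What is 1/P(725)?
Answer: 1/385295450 ≈ 2.5954e-9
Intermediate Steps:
P(t) = t + t*(4 + t)² (P(t) = t + (4 + t)²*t = t + t*(4 + t)²)
1/P(725) = 1/(725*(1 + (4 + 725)²)) = 1/(725*(1 + 729²)) = 1/(725*(1 + 531441)) = 1/(725*531442) = 1/385295450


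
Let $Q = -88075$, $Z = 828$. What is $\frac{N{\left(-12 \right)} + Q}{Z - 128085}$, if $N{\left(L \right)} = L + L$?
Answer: $\frac{88099}{127257} \approx 0.69229$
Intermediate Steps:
$N{\left(L \right)} = 2 L$
$\frac{N{\left(-12 \right)} + Q}{Z - 128085} = \frac{2 \left(-12\right) - 88075}{828 - 128085} = \frac{-24 - 88075}{-127257} = \left(-88099\right) \left(- \frac{1}{127257}\right) = \frac{88099}{127257}$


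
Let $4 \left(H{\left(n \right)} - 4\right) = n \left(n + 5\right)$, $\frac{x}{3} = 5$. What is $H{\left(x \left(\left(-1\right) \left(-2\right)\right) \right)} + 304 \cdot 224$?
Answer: $\frac{136725}{2} \approx 68363.0$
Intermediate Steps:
$x = 15$ ($x = 3 \cdot 5 = 15$)
$H{\left(n \right)} = 4 + \frac{n \left(5 + n\right)}{4}$ ($H{\left(n \right)} = 4 + \frac{n \left(n + 5\right)}{4} = 4 + \frac{n \left(5 + n\right)}{4}$)
$H{\left(x \left(\left(-1\right) \left(-2\right)\right) \right)} + 304 \cdot 224 = \left(4 + \frac{\left(15 \left(\left(-1\right) \left(-2\right)\right)\right)^{2}}{4} + \frac{5 \cdot 15 \left(\left(-1\right) \left(-2\right)\right)}{4}\right) + 304 \cdot 224 = \left(4 + \frac{\left(15 \cdot 2\right)^{2}}{4} + \frac{5 \cdot 15 \cdot 2}{4}\right) + 68096 = \left(4 + \frac{30^{2}}{4} + \frac{5}{4} \cdot 30\right) + 68096 = \left(4 + \frac{1}{4} \cdot 900 + \frac{75}{2}\right) + 68096 = \left(4 + 225 + \frac{75}{2}\right) + 68096 = \frac{533}{2} + 68096 = \frac{136725}{2}$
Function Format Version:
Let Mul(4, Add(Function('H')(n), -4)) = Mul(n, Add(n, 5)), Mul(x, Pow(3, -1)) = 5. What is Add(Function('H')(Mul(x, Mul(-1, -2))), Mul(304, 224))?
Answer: Rational(136725, 2) ≈ 68363.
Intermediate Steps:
x = 15 (x = Mul(3, 5) = 15)
Function('H')(n) = Add(4, Mul(Rational(1, 4), n, Add(5, n))) (Function('H')(n) = Add(4, Mul(Rational(1, 4), Mul(n, Add(n, 5)))) = Add(4, Mul(Rational(1, 4), Mul(n, Add(5, n)))) = Add(4, Mul(Rational(1, 4), n, Add(5, n))))
Add(Function('H')(Mul(x, Mul(-1, -2))), Mul(304, 224)) = Add(Add(4, Mul(Rational(1, 4), Pow(Mul(15, Mul(-1, -2)), 2)), Mul(Rational(5, 4), Mul(15, Mul(-1, -2)))), Mul(304, 224)) = Add(Add(4, Mul(Rational(1, 4), Pow(Mul(15, 2), 2)), Mul(Rational(5, 4), Mul(15, 2))), 68096) = Add(Add(4, Mul(Rational(1, 4), Pow(30, 2)), Mul(Rational(5, 4), 30)), 68096) = Add(Add(4, Mul(Rational(1, 4), 900), Rational(75, 2)), 68096) = Add(Add(4, 225, Rational(75, 2)), 68096) = Add(Rational(533, 2), 68096) = Rational(136725, 2)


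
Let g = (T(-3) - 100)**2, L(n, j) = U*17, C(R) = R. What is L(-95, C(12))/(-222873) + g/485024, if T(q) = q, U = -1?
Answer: 2372705065/108098753952 ≈ 0.021949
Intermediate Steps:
L(n, j) = -17 (L(n, j) = -1*17 = -17)
g = 10609 (g = (-3 - 100)**2 = (-103)**2 = 10609)
L(-95, C(12))/(-222873) + g/485024 = -17/(-222873) + 10609/485024 = -17*(-1/222873) + 10609*(1/485024) = 17/222873 + 10609/485024 = 2372705065/108098753952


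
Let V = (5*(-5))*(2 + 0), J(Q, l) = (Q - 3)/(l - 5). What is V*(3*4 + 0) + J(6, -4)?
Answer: -1801/3 ≈ -600.33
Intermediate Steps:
J(Q, l) = (-3 + Q)/(-5 + l)
V = -50 (V = -25*2 = -50)
V*(3*4 + 0) + J(6, -4) = -50*(3*4 + 0) + (-3 + 6)/(-5 - 4) = -50*(12 + 0) + 3/(-9) = -50*12 - ⅑*3 = -600 - ⅓ = -1801/3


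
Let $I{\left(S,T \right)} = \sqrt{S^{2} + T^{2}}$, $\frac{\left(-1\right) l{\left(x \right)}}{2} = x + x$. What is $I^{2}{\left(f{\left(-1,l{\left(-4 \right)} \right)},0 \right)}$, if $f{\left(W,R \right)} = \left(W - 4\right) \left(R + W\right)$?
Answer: $5625$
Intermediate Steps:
$l{\left(x \right)} = - 4 x$ ($l{\left(x \right)} = - 2 \left(x + x\right) = - 2 \cdot 2 x = - 4 x$)
$f{\left(W,R \right)} = \left(-4 + W\right) \left(R + W\right)$
$I^{2}{\left(f{\left(-1,l{\left(-4 \right)} \right)},0 \right)} = \left(\sqrt{\left(\left(-1\right)^{2} - 4 \left(\left(-4\right) \left(-4\right)\right) - -4 + \left(-4\right) \left(-4\right) \left(-1\right)\right)^{2} + 0^{2}}\right)^{2} = \left(\sqrt{\left(1 - 64 + 4 + 16 \left(-1\right)\right)^{2} + 0}\right)^{2} = \left(\sqrt{\left(1 - 64 + 4 - 16\right)^{2} + 0}\right)^{2} = \left(\sqrt{\left(-75\right)^{2} + 0}\right)^{2} = \left(\sqrt{5625 + 0}\right)^{2} = \left(\sqrt{5625}\right)^{2} = 75^{2} = 5625$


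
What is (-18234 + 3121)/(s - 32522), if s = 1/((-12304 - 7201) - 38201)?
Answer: 872110778/1876714533 ≈ 0.46470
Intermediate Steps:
s = -1/57706 (s = 1/(-19505 - 38201) = 1/(-57706) = -1/57706 ≈ -1.7329e-5)
(-18234 + 3121)/(s - 32522) = (-18234 + 3121)/(-1/57706 - 32522) = -15113/(-1876714533/57706) = -15113*(-57706/1876714533) = 872110778/1876714533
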